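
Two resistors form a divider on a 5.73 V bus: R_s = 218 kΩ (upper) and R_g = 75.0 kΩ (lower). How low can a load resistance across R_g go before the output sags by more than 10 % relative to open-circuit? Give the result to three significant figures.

R_L(min) ≈ 502 kΩ

Output resistance R_th = R_s‖R_g = (218 × 75.0)/293.0 = 55.80 kΩ.
The fractional drop is R_th/(R_th + R_L); requiring this ≤ 0.100 gives R_L ≥ R_th(1/0.100 − 1) = 55.80 × 9.000 = 502 kΩ.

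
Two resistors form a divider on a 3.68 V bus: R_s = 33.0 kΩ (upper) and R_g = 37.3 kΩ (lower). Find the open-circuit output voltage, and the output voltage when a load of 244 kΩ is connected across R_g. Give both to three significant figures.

Open-circuit: V = 3.68 × 37.3/(33.0 + 37.3) = 1.95 V.
With the load, R_g becomes R_g‖R_L = 32.35 kΩ, so V = 3.68 × 32.35/65.35 = 1.82 V.

Unloaded: 1.95 V; loaded: 1.82 V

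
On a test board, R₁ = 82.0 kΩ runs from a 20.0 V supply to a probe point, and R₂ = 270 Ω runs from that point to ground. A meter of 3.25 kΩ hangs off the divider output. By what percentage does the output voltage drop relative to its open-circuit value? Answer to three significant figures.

The divider's output (Thévenin) resistance is R₁‖R₂ = 269.1 Ω.
Fractional drop under load = R_th/(R_th + R_L) = 269.1 / (269.1 + 3250) = 0.07647.
So the output falls by 7.65 %.

7.65 %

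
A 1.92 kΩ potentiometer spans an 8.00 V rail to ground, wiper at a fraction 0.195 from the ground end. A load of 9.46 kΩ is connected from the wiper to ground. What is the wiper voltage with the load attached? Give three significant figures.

V ≈ 1.51 V

The wiper splits the pot into (1−α)R = 1546 Ω above and αR = 374.4 Ω below.
Lower section ‖ load = 360.1 Ω.
V_wiper = 8.00 × 360.1/(1546 + 360.1) = 1.51 V.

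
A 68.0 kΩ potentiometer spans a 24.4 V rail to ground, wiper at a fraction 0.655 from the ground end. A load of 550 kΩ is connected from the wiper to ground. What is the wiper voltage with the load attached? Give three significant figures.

The wiper splits the pot into (1−α)R = 23.46 kΩ above and αR = 44.54 kΩ below.
Lower section ‖ load = 41.20 kΩ.
V_wiper = 24.4 × 41.20/(23.46 + 41.20) = 15.5 V.

V ≈ 15.5 V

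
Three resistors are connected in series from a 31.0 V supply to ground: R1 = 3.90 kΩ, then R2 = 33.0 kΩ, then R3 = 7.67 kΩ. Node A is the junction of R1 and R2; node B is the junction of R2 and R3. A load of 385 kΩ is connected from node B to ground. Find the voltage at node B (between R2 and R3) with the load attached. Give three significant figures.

V ≈ 5.25 V

At node B, R3 is in parallel with the load: R3‖R_L = 7.520 kΩ.
Below node A the resistance is R2 + (R3‖R_L) = 40.52 kΩ, so V_A = 31.0 × 40.52/44.42 = 28.28 V.
Then V_B = V_A × (R3‖R_L)/(R2 + R3‖R_L) = 28.28 × 7.520/40.52 = 5.25 V.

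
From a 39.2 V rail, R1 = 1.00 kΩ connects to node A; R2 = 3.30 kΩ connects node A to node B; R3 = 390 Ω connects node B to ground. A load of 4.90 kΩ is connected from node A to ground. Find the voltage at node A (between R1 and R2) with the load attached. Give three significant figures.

Below node A the series string R2+R3 = 3690 Ω sits in parallel with the 4900 Ω load: 2105 Ω.
V_A = 39.2 × 2105/(1000 + 2105) = 26.6 V.

V ≈ 26.6 V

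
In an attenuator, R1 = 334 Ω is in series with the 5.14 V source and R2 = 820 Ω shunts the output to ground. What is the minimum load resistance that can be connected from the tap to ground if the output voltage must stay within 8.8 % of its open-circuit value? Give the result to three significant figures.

R_L(min) ≈ 2.46 kΩ

Output resistance R_th = R1‖R2 = (334 × 820)/1154 = 237.3 Ω.
The fractional drop is R_th/(R_th + R_L); requiring this ≤ 0.0880 gives R_L ≥ R_th(1/0.0880 − 1) = 237.3 × 10.36 = 2.46 kΩ.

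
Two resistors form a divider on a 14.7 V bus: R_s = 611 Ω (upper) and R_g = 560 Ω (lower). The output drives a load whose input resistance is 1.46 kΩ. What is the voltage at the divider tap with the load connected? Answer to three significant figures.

The load sits in parallel with R_g: R_g‖R_L = (560 × 1460) / (560 + 1460) = 404.8 Ω.
V_out = 14.7 × 404.8 / (611 + 404.8) = 14.7 × 404.8/1016 = 5.86 V.
(Unloaded it would have been 7.03 V.)

V_out ≈ 5.86 V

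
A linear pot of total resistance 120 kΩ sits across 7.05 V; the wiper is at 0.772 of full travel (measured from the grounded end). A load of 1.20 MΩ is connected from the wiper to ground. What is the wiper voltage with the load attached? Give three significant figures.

V ≈ 5.35 V

The wiper splits the pot into (1−α)R = 27.36 kΩ above and αR = 92.64 kΩ below.
Lower section ‖ load = 86.00 kΩ.
V_wiper = 7.05 × 86.00/(27.36 + 86.00) = 5.35 V.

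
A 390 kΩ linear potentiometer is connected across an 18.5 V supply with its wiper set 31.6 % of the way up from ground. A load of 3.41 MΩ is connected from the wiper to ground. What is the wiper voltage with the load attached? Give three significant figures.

The wiper splits the pot into (1−α)R = 266.8 kΩ above and αR = 123.2 kΩ below.
Lower section ‖ load = 118.9 kΩ.
V_wiper = 18.5 × 118.9/(266.8 + 118.9) = 5.70 V.

V ≈ 5.70 V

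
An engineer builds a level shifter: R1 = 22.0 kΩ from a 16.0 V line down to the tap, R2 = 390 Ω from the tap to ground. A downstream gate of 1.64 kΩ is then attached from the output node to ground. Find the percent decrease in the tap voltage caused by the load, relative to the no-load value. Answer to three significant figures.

18.9 %

The divider's output (Thévenin) resistance is R1‖R2 = 383.2 Ω.
Fractional drop under load = R_th/(R_th + R_L) = 383.2 / (383.2 + 1640) = 0.1894.
So the output falls by 18.9 %.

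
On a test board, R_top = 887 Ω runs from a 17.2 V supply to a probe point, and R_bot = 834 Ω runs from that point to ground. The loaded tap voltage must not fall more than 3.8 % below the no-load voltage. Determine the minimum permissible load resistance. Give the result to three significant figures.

R_L(min) ≈ 10.9 kΩ

Output resistance R_th = R_top‖R_bot = (887 × 834)/1721 = 429.8 Ω.
The fractional drop is R_th/(R_th + R_L); requiring this ≤ 0.0380 gives R_L ≥ R_th(1/0.0380 − 1) = 429.8 × 25.32 = 10.9 kΩ.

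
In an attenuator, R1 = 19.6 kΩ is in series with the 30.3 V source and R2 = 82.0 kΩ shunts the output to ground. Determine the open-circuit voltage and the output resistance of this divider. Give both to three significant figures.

V_th = 24.5 V, R_th = 15.8 kΩ

V_th is the open-circuit tap voltage: 30.3 × 82.0/(19.6 + 82.0) = 24.5 V.
With the supply zeroed, R1 and R2 appear in parallel from the tap: R_th = R1‖R2 = (19.6 × 82.0)/101.6 = 15.8 kΩ.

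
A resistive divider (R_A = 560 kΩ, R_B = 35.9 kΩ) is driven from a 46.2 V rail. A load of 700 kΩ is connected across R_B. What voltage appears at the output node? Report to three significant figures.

V_out ≈ 2.66 V

The load sits in parallel with R_B: R_B‖R_L = (35.9 × 700) / (35.9 + 700) = 34.15 kΩ.
V_out = 46.2 × 34.15 / (560 + 34.15) = 46.2 × 34.15/594.1 = 2.66 V.
(Unloaded it would have been 2.78 V.)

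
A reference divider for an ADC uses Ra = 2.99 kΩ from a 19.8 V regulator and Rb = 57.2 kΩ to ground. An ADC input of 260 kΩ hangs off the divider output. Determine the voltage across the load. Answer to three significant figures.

The load sits in parallel with Rb: Rb‖R_L = (57.2 × 260) / (57.2 + 260) = 46.89 kΩ.
V_out = 19.8 × 46.89 / (2.99 + 46.89) = 19.8 × 46.89/49.88 = 18.6 V.

V_out ≈ 18.6 V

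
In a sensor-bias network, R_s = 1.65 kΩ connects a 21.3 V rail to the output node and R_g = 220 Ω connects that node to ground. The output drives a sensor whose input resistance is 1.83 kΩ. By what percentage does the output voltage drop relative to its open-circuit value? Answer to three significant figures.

The divider's output (Thévenin) resistance is R_s‖R_g = 194.1 Ω.
Fractional drop under load = R_th/(R_th + R_L) = 194.1 / (194.1 + 1830) = 0.09590.
So the output falls by 9.59 %.

9.59 %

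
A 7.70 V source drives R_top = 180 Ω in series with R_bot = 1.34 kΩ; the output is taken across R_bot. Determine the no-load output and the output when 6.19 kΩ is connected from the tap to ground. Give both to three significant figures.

Open-circuit: V = 7.70 × 1340/(180 + 1340) = 6.79 V.
With the load, R_bot becomes R_bot‖R_L = 1102 Ω, so V = 7.70 × 1102/1282 = 6.62 V.

Unloaded: 6.79 V; loaded: 6.62 V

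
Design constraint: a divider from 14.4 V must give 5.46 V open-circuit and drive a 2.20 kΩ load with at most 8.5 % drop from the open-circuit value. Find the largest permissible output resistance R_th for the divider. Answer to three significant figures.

R_th ≤ 204 Ω

Loading drop = R_th/(R_th + R_L) ≤ 0.0850, so R_th ≤ R_L · ε/(1−ε) = 2.20 kΩ × 0.0850/0.9150 = 204 Ω.
(Any R1, R2 with R2/(R1+R2) = 0.379 and R1‖R2 ≤ 204 Ω will meet the spec.)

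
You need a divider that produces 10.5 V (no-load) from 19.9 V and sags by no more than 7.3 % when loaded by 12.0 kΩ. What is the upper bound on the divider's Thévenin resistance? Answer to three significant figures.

Loading drop = R_th/(R_th + R_L) ≤ 0.0730, so R_th ≤ R_L · ε/(1−ε) = 12.0 kΩ × 0.0730/0.9270 = 945 Ω.
(Any R1, R2 with R2/(R1+R2) = 0.528 and R1‖R2 ≤ 945 Ω will meet the spec.)

R_th ≤ 945 Ω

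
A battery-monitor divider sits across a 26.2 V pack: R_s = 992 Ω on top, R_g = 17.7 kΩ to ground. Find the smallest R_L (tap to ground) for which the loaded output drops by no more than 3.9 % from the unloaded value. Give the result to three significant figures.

Output resistance R_th = R_s‖R_g = (992 × 17700)/18690 = 939.4 Ω.
The fractional drop is R_th/(R_th + R_L); requiring this ≤ 0.0390 gives R_L ≥ R_th(1/0.0390 − 1) = 939.4 × 24.64 = 23.1 kΩ.

R_L(min) ≈ 23.1 kΩ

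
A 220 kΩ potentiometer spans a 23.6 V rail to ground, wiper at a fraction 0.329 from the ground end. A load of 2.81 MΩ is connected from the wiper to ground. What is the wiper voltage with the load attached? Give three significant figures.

V ≈ 7.63 V

The wiper splits the pot into (1−α)R = 147.6 kΩ above and αR = 72.38 kΩ below.
Lower section ‖ load = 70.56 kΩ.
V_wiper = 23.6 × 70.56/(147.6 + 70.56) = 7.63 V.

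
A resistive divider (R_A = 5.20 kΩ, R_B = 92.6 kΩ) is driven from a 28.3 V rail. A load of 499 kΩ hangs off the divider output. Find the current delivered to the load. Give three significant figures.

I_L ≈ 0.0532 mA

R_B‖R_L = 78.11 kΩ; V_out = 28.3 × 78.11/83.31 = 26.53 V.
I_L = V_out / R_L = 26.53 / 499 kΩ = 0.0532 mA.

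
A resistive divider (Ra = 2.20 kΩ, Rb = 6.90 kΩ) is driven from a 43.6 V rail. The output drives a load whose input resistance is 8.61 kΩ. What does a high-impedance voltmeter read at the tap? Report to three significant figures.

V_out ≈ 27.7 V

The load sits in parallel with Rb: Rb‖R_L = (6.90 × 8.61) / (6.90 + 8.61) = 3.830 kΩ.
V_out = 43.6 × 3.830 / (2.20 + 3.830) = 43.6 × 3.830/6.030 = 27.7 V.
(Unloaded it would have been 33.1 V.)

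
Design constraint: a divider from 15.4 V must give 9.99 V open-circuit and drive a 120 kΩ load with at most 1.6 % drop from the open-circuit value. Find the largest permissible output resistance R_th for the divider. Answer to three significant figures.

R_th ≤ 1.95 kΩ

Loading drop = R_th/(R_th + R_L) ≤ 0.0160, so R_th ≤ R_L · ε/(1−ε) = 120 kΩ × 0.0160/0.9840 = 1.95 kΩ.
(Any R1, R2 with R2/(R1+R2) = 0.649 and R1‖R2 ≤ 1.95 kΩ will meet the spec.)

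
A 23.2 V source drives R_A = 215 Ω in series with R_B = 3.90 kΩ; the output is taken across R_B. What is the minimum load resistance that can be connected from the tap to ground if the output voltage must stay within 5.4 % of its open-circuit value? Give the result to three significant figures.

R_L(min) ≈ 3.57 kΩ

Output resistance R_th = R_A‖R_B = (215 × 3900)/4115 = 203.8 Ω.
The fractional drop is R_th/(R_th + R_L); requiring this ≤ 0.0540 gives R_L ≥ R_th(1/0.0540 − 1) = 203.8 × 17.52 = 3.57 kΩ.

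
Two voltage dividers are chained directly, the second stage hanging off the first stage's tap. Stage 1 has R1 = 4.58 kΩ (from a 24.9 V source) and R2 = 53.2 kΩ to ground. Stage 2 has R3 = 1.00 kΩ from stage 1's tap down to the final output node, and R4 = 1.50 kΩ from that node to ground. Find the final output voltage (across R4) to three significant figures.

Stage 2 presents R3+R4 = 2.500 kΩ as a load on stage 1's tap.
Stage 1's lower leg becomes R2‖(R3+R4) = 2.388 kΩ, so V_mid = 24.9 × 2.388/6.968 = 8.533 V.
Stage 2 is itself unloaded: V_out = V_mid × R4/(R3+R4) = 8.533 × 1.50/2.500 = 5.12 V.

V_out ≈ 5.12 V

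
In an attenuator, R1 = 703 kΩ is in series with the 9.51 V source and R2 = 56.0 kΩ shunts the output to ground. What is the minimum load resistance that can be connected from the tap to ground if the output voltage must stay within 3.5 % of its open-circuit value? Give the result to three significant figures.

Output resistance R_th = R1‖R2 = (703 × 56.0)/759.0 = 51.87 kΩ.
The fractional drop is R_th/(R_th + R_L); requiring this ≤ 0.0350 gives R_L ≥ R_th(1/0.0350 − 1) = 51.87 × 27.57 = 1.43 MΩ.

R_L(min) ≈ 1.43 MΩ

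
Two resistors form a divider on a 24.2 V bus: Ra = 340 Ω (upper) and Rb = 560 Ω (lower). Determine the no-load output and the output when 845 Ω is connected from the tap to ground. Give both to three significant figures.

Open-circuit: V = 24.2 × 560/(340 + 560) = 15.1 V.
With the load, Rb becomes Rb‖R_L = 336.8 Ω, so V = 24.2 × 336.8/676.8 = 12.0 V.

Unloaded: 15.1 V; loaded: 12.0 V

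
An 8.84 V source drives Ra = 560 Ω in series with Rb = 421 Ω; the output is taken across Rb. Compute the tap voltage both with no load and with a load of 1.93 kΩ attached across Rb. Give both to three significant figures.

Unloaded: 3.79 V; loaded: 3.37 V

Open-circuit: V = 8.84 × 421/(560 + 421) = 3.79 V.
With the load, Rb becomes Rb‖R_L = 345.6 Ω, so V = 8.84 × 345.6/905.6 = 3.37 V.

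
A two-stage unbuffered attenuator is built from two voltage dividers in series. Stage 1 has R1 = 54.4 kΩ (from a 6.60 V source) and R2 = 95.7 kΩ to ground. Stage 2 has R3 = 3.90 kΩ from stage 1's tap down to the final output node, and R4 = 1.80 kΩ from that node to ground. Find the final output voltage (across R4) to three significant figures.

Stage 2 presents R3+R4 = 5.700 kΩ as a load on stage 1's tap.
Stage 1's lower leg becomes R2‖(R3+R4) = 5.380 kΩ, so V_mid = 6.60 × 5.380/59.78 = 0.5939 V.
Stage 2 is itself unloaded: V_out = V_mid × R4/(R3+R4) = 0.5939 × 1.80/5.700 = 0.188 V.

V_out ≈ 0.188 V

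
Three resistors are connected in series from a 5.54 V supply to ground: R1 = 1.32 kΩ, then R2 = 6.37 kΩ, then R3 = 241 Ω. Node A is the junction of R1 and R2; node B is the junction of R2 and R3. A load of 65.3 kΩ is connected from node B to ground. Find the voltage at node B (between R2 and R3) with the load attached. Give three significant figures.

V ≈ 0.168 V

At node B, R3 is in parallel with the load: R3‖R_L = 240.1 Ω.
Below node A the resistance is R2 + (R3‖R_L) = 6610 Ω, so V_A = 5.54 × 6610/7930 = 4.618 V.
Then V_B = V_A × (R3‖R_L)/(R2 + R3‖R_L) = 4.618 × 240.1/6610 = 0.168 V.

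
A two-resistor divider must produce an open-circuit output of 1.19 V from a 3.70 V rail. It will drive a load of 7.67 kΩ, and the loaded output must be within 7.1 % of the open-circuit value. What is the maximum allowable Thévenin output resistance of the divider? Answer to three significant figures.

Loading drop = R_th/(R_th + R_L) ≤ 0.0710, so R_th ≤ R_L · ε/(1−ε) = 7.67 kΩ × 0.0710/0.9290 = 586 Ω.

R_th ≤ 586 Ω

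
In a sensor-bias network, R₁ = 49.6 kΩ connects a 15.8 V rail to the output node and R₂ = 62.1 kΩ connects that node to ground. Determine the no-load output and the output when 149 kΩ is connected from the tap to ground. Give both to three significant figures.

Unloaded: 8.78 V; loaded: 7.41 V

Open-circuit: V = 15.8 × 62.1/(49.6 + 62.1) = 8.78 V.
With the load, R₂ becomes R₂‖R_L = 43.83 kΩ, so V = 15.8 × 43.83/93.43 = 7.41 V.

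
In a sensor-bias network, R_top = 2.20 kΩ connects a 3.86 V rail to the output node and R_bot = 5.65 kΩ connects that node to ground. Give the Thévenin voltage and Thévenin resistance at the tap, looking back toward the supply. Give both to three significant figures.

V_th is the open-circuit tap voltage: 3.86 × 5.65/(2.20 + 5.65) = 2.78 V.
With the supply zeroed, R_top and R_bot appear in parallel from the tap: R_th = R_top‖R_bot = (2.20 × 5.65)/7.850 = 1.58 kΩ.

V_th = 2.78 V, R_th = 1.58 kΩ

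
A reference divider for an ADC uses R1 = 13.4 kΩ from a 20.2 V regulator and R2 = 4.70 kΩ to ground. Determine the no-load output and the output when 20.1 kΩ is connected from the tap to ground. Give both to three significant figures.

Open-circuit: V = 20.2 × 4.70/(13.4 + 4.70) = 5.25 V.
With the load, R2 becomes R2‖R_L = 3.809 kΩ, so V = 20.2 × 3.809/17.21 = 4.47 V.

Unloaded: 5.25 V; loaded: 4.47 V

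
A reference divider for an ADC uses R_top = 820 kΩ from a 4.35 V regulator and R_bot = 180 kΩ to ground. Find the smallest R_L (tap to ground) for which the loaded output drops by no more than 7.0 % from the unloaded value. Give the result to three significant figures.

Output resistance R_th = R_top‖R_bot = (820 × 180)/1000 = 147.6 kΩ.
The fractional drop is R_th/(R_th + R_L); requiring this ≤ 0.0700 gives R_L ≥ R_th(1/0.0700 − 1) = 147.6 × 13.29 = 1.96 MΩ.

R_L(min) ≈ 1.96 MΩ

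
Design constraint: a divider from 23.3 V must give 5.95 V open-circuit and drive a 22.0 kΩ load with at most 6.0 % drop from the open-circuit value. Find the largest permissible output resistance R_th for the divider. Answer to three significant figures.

Loading drop = R_th/(R_th + R_L) ≤ 0.0600, so R_th ≤ R_L · ε/(1−ε) = 22.0 kΩ × 0.0600/0.9400 = 1.40 kΩ.

R_th ≤ 1.40 kΩ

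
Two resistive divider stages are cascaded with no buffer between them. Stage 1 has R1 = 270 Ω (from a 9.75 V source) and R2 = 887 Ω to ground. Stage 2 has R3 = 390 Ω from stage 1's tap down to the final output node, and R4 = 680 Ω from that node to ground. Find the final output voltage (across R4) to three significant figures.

Stage 2 presents R3+R4 = 1070 Ω as a load on stage 1's tap.
Stage 1's lower leg becomes R2‖(R3+R4) = 485.0 Ω, so V_mid = 9.75 × 485.0/755.0 = 6.263 V.
Stage 2 is itself unloaded: V_out = V_mid × R4/(R3+R4) = 6.263 × 680/1070 = 3.98 V.

V_out ≈ 3.98 V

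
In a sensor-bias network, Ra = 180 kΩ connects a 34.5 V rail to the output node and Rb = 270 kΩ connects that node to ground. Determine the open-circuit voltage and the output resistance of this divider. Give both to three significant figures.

V_th = 20.7 V, R_th = 108 kΩ

V_th is the open-circuit tap voltage: 34.5 × 270/(180 + 270) = 20.7 V.
With the supply zeroed, Ra and Rb appear in parallel from the tap: R_th = Ra‖Rb = (180 × 270)/450.0 = 108 kΩ.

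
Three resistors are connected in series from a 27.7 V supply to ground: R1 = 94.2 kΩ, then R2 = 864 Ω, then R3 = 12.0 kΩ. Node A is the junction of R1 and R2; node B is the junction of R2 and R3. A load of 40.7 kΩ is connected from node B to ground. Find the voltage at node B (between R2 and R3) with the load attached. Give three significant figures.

At node B, R3 is in parallel with the load: R3‖R_L = 9268 Ω.
Below node A the resistance is R2 + (R3‖R_L) = 10130 Ω, so V_A = 27.7 × 10130/104300 = 2.690 V.
Then V_B = V_A × (R3‖R_L)/(R2 + R3‖R_L) = 2.690 × 9268/10130 = 2.46 V.

V ≈ 2.46 V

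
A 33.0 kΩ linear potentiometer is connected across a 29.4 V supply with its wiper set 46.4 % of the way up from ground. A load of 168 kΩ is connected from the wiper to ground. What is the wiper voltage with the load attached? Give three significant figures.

V ≈ 13.0 V

The wiper splits the pot into (1−α)R = 17.69 kΩ above and αR = 15.31 kΩ below.
Lower section ‖ load = 14.03 kΩ.
V_wiper = 29.4 × 14.03/(17.69 + 14.03) = 13.0 V.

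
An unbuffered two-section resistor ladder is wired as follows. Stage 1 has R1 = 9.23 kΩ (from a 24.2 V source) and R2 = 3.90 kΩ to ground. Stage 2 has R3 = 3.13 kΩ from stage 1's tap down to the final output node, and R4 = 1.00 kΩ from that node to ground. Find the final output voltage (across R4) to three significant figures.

Stage 2 presents R3+R4 = 4.130 kΩ as a load on stage 1's tap.
Stage 1's lower leg becomes R2‖(R3+R4) = 2.006 kΩ, so V_mid = 24.2 × 2.006/11.24 = 4.320 V.
Stage 2 is itself unloaded: V_out = V_mid × R4/(R3+R4) = 4.320 × 1.00/4.130 = 1.05 V.

V_out ≈ 1.05 V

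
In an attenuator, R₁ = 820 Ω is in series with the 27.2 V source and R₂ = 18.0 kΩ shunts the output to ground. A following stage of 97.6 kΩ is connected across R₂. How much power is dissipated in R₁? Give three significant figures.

P ≈ 2.36 mW

Total resistance from the source is R₁ + (R₂‖R_L) = 16020 Ω, so I = 27.2/16020 Ω = 1.698 mA.
P = I²·R₁ = (1.698 mA)² × 820 Ω = 2.36 mW.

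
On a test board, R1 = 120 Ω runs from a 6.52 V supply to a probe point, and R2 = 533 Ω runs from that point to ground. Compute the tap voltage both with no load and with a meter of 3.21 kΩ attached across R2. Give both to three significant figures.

Unloaded: 5.32 V; loaded: 5.16 V

Open-circuit: V = 6.52 × 533/(120 + 533) = 5.32 V.
With the load, R2 becomes R2‖R_L = 457.1 Ω, so V = 6.52 × 457.1/577.1 = 5.16 V.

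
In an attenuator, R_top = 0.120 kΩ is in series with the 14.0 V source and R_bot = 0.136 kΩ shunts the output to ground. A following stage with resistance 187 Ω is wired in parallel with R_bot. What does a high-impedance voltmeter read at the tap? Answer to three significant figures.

V_out ≈ 5.55 V

The load sits in parallel with R_bot: R_bot‖R_L = (136 × 187) / (136 + 187) = 78.74 Ω.
V_out = 14.0 × 78.74 / (120 + 78.74) = 14.0 × 78.74/198.7 = 5.55 V.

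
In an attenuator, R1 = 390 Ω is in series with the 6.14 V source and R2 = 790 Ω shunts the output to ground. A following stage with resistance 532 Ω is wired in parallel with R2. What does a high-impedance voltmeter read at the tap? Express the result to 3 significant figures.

V_out ≈ 2.76 V

The load sits in parallel with R2: R2‖R_L = (790 × 532) / (790 + 532) = 317.9 Ω.
V_out = 6.14 × 317.9 / (390 + 317.9) = 6.14 × 317.9/707.9 = 2.76 V.
(Unloaded it would have been 4.11 V.)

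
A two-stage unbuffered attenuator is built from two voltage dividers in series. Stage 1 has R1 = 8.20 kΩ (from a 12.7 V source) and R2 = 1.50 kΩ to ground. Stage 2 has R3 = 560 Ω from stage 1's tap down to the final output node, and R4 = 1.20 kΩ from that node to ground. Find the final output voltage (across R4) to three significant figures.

V_out ≈ 0.778 V

Stage 2 presents R3+R4 = 1760 Ω as a load on stage 1's tap.
Stage 1's lower leg becomes R2‖(R3+R4) = 809.8 Ω, so V_mid = 12.7 × 809.8/9010 = 1.141 V.
Stage 2 is itself unloaded: V_out = V_mid × R4/(R3+R4) = 1.141 × 1200/1760 = 0.778 V.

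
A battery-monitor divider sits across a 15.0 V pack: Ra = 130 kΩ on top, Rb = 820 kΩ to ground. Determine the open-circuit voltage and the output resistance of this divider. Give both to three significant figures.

V_th = 12.9 V, R_th = 112 kΩ

V_th is the open-circuit tap voltage: 15.0 × 820/(130 + 820) = 12.9 V.
With the supply zeroed, Ra and Rb appear in parallel from the tap: R_th = Ra‖Rb = (130 × 820)/950.0 = 112 kΩ.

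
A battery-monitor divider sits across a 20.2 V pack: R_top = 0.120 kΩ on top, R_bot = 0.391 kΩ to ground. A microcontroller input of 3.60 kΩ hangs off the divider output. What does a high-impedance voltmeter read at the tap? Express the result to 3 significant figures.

V_out ≈ 15.1 V

The load sits in parallel with R_bot: R_bot‖R_L = (391 × 3600) / (391 + 3600) = 352.7 Ω.
V_out = 20.2 × 352.7 / (120 + 352.7) = 20.2 × 352.7/472.7 = 15.1 V.
(Unloaded it would have been 15.5 V.)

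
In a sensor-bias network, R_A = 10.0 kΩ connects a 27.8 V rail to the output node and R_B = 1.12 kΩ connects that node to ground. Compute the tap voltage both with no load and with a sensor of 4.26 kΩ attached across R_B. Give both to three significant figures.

Open-circuit: V = 27.8 × 1.12/(10.0 + 1.12) = 2.80 V.
With the load, R_B becomes R_B‖R_L = 0.8868 kΩ, so V = 27.8 × 0.8868/10.89 = 2.26 V.

Unloaded: 2.80 V; loaded: 2.26 V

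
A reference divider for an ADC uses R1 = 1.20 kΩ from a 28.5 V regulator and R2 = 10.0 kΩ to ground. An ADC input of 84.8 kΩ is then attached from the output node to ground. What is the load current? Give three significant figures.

I_L ≈ 0.296 mA

R2‖R_L = 8.945 kΩ; V_out = 28.5 × 8.945/10.15 = 25.13 V.
I_L = V_out / R_L = 25.13 / 84.8 kΩ = 0.296 mA.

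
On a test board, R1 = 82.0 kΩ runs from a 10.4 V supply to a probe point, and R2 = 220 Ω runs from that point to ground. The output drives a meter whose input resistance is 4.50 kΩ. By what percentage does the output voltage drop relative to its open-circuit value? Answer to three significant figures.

The divider's output (Thévenin) resistance is R1‖R2 = 219.4 Ω.
Fractional drop under load = R_th/(R_th + R_L) = 219.4 / (219.4 + 4500) = 0.04649.
So the output falls by 4.65 %.

4.65 %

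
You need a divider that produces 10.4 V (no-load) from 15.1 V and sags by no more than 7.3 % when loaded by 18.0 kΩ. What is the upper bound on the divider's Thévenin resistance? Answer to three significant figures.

Loading drop = R_th/(R_th + R_L) ≤ 0.0730, so R_th ≤ R_L · ε/(1−ε) = 18.0 kΩ × 0.0730/0.9270 = 1.42 kΩ.
(Any R1, R2 with R2/(R1+R2) = 0.689 and R1‖R2 ≤ 1.42 kΩ will meet the spec.)

R_th ≤ 1.42 kΩ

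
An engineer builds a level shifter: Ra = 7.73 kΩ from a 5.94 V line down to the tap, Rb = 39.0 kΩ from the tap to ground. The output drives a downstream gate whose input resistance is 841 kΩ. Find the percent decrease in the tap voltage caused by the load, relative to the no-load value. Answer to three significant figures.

0.761 %

The divider's output (Thévenin) resistance is Ra‖Rb = 6.451 kΩ.
Fractional drop under load = R_th/(R_th + R_L) = 6.451 / (6.451 + 841) = 0.007613.
So the output falls by 0.761 %.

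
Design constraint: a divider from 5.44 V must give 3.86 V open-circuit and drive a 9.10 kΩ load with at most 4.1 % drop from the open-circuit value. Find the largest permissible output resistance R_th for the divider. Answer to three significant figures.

Loading drop = R_th/(R_th + R_L) ≤ 0.0410, so R_th ≤ R_L · ε/(1−ε) = 9.10 kΩ × 0.0410/0.9590 = 389 Ω.

R_th ≤ 389 Ω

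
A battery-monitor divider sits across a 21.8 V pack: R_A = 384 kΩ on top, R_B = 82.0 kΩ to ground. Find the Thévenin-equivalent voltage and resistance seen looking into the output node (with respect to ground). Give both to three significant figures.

V_th is the open-circuit tap voltage: 21.8 × 82.0/(384 + 82.0) = 3.84 V.
With the supply zeroed, R_A and R_B appear in parallel from the tap: R_th = R_A‖R_B = (384 × 82.0)/466.0 = 67.6 kΩ.

V_th = 3.84 V, R_th = 67.6 kΩ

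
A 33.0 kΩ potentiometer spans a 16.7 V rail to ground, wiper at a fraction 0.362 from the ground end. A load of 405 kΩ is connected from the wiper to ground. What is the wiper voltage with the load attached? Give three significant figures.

The wiper splits the pot into (1−α)R = 21.05 kΩ above and αR = 11.95 kΩ below.
Lower section ‖ load = 11.60 kΩ.
V_wiper = 16.7 × 11.60/(21.05 + 11.60) = 5.93 V.

V ≈ 5.93 V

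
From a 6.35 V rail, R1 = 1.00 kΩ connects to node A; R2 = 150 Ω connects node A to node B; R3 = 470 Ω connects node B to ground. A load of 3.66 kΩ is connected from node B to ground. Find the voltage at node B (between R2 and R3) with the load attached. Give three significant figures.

V ≈ 1.69 V

At node B, R3 is in parallel with the load: R3‖R_L = 416.5 Ω.
Below node A the resistance is R2 + (R3‖R_L) = 566.5 Ω, so V_A = 6.35 × 566.5/1567 = 2.296 V.
Then V_B = V_A × (R3‖R_L)/(R2 + R3‖R_L) = 2.296 × 416.5/566.5 = 1.69 V.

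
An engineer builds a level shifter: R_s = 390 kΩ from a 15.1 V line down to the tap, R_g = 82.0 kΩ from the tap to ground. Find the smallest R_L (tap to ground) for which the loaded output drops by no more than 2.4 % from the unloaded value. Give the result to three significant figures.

R_L(min) ≈ 2.76 MΩ

Output resistance R_th = R_s‖R_g = (390 × 82.0)/472.0 = 67.75 kΩ.
The fractional drop is R_th/(R_th + R_L); requiring this ≤ 0.0240 gives R_L ≥ R_th(1/0.0240 − 1) = 67.75 × 40.67 = 2.76 MΩ.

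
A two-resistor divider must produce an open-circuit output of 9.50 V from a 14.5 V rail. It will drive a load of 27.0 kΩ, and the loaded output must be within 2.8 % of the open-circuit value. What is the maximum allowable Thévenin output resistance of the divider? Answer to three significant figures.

R_th ≤ 778 Ω

Loading drop = R_th/(R_th + R_L) ≤ 0.0280, so R_th ≤ R_L · ε/(1−ε) = 27.0 kΩ × 0.0280/0.9720 = 778 Ω.
(Any R1, R2 with R2/(R1+R2) = 0.655 and R1‖R2 ≤ 778 Ω will meet the spec.)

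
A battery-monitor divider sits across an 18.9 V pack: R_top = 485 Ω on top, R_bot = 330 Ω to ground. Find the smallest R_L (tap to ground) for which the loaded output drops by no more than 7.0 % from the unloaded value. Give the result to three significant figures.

Output resistance R_th = R_top‖R_bot = (485 × 330)/815.0 = 196.4 Ω.
The fractional drop is R_th/(R_th + R_L); requiring this ≤ 0.0700 gives R_L ≥ R_th(1/0.0700 − 1) = 196.4 × 13.29 = 2.61 kΩ.

R_L(min) ≈ 2.61 kΩ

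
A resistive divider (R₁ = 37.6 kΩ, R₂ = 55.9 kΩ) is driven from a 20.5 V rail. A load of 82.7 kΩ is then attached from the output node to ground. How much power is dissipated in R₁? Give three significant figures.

Total resistance from the source is R₁ + (R₂‖R_L) = 70.95 kΩ, so I = 20.5/70.95 kΩ = 0.2889 mA.
P = I²·R₁ = (0.2889 mA)² × 37.6 kΩ = 3.14 mW.

P ≈ 3.14 mW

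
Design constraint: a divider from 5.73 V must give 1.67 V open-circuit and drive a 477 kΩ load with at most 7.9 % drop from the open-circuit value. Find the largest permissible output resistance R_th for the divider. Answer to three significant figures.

R_th ≤ 40.9 kΩ

Loading drop = R_th/(R_th + R_L) ≤ 0.0790, so R_th ≤ R_L · ε/(1−ε) = 477 kΩ × 0.0790/0.9210 = 40.9 kΩ.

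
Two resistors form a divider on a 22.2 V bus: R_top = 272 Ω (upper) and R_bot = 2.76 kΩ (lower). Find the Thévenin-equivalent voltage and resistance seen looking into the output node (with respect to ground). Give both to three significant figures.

V_th is the open-circuit tap voltage: 22.2 × 2760/(272 + 2760) = 20.2 V.
With the supply zeroed, R_top and R_bot appear in parallel from the tap: R_th = R_top‖R_bot = (272 × 2760)/3032 = 248 Ω.

V_th = 20.2 V, R_th = 248 Ω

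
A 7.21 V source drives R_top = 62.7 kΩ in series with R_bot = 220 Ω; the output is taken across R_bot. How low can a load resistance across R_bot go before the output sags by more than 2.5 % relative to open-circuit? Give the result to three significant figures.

Output resistance R_th = R_top‖R_bot = (62700 × 220)/62920 = 219.2 Ω.
The fractional drop is R_th/(R_th + R_L); requiring this ≤ 0.0250 gives R_L ≥ R_th(1/0.0250 − 1) = 219.2 × 39.00 = 8.55 kΩ.

R_L(min) ≈ 8.55 kΩ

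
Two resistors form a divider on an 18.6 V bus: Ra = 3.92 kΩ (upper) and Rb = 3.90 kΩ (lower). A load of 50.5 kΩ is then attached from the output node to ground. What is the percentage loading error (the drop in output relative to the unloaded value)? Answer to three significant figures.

3.73 %

The divider's output (Thévenin) resistance is Ra‖Rb = 1.955 kΩ.
Fractional drop under load = R_th/(R_th + R_L) = 1.955 / (1.955 + 50.5) = 0.03727.
So the output falls by 3.73 %.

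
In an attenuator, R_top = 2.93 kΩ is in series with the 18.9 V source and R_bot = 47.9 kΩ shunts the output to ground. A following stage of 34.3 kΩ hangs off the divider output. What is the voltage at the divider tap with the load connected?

The load sits in parallel with R_bot: R_bot‖R_L = (47.9 × 34.3) / (47.9 + 34.3) = 19.99 kΩ.
V_out = 18.9 × 19.99 / (2.93 + 19.99) = 18.9 × 19.99/22.92 = 16.5 V.

V_out ≈ 16.5 V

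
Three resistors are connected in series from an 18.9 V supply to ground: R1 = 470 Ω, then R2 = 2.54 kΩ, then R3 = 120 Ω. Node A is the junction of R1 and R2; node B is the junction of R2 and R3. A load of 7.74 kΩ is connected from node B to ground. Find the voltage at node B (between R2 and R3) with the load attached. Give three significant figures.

At node B, R3 is in parallel with the load: R3‖R_L = 118.2 Ω.
Below node A the resistance is R2 + (R3‖R_L) = 2658 Ω, so V_A = 18.9 × 2658/3128 = 16.06 V.
Then V_B = V_A × (R3‖R_L)/(R2 + R3‖R_L) = 16.06 × 118.2/2658 = 0.714 V.

V ≈ 0.714 V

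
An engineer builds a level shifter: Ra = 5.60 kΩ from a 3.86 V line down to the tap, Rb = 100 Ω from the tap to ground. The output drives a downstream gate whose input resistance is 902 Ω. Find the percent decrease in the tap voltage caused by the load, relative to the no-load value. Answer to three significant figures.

9.82 %

Unloaded V = 3.86 × 100/5700 = 0.067719 V.
Loaded: Rb‖R_L = 90.02 Ω, giving V = 3.86 × 90.02/5690 = 0.061068 V.
Drop = (0.067719 − 0.061068) / 0.067719 = 9.82 %.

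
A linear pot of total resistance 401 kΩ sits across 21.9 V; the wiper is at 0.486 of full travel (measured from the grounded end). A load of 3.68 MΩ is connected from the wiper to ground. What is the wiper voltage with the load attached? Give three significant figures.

The wiper splits the pot into (1−α)R = 206.1 kΩ above and αR = 194.9 kΩ below.
Lower section ‖ load = 185.1 kΩ.
V_wiper = 21.9 × 185.1/(206.1 + 185.1) = 10.4 V.

V ≈ 10.4 V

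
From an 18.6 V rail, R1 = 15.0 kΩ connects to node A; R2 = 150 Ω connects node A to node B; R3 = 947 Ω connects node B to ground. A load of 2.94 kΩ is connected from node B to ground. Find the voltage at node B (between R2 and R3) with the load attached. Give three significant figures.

V ≈ 0.840 V

At node B, R3 is in parallel with the load: R3‖R_L = 716.3 Ω.
Below node A the resistance is R2 + (R3‖R_L) = 866.3 Ω, so V_A = 18.6 × 866.3/15870 = 1.016 V.
Then V_B = V_A × (R3‖R_L)/(R2 + R3‖R_L) = 1.016 × 716.3/866.3 = 0.840 V.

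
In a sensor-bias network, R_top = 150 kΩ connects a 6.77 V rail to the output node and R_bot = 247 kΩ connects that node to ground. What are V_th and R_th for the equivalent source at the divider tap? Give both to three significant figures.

V_th is the open-circuit tap voltage: 6.77 × 247/(150 + 247) = 4.21 V.
With the supply zeroed, R_top and R_bot appear in parallel from the tap: R_th = R_top‖R_bot = (150 × 247)/397.0 = 93.3 kΩ.

V_th = 4.21 V, R_th = 93.3 kΩ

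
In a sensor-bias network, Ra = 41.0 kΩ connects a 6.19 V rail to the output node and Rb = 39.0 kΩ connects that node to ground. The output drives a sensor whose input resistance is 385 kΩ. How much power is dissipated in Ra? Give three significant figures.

P ≈ 0.269 mW

Total resistance from the source is Ra + (Rb‖R_L) = 76.41 kΩ, so I = 6.19/76.41 kΩ = 0.08101 mA.
P = I²·Ra = (0.08101 mA)² × 41.0 kΩ = 0.269 mW.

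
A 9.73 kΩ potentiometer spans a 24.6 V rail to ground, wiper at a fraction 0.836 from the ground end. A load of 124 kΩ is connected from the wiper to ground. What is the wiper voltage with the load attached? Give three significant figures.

V ≈ 20.3 V

The wiper splits the pot into (1−α)R = 1.596 kΩ above and αR = 8.134 kΩ below.
Lower section ‖ load = 7.634 kΩ.
V_wiper = 24.6 × 7.634/(1.596 + 7.634) = 20.3 V.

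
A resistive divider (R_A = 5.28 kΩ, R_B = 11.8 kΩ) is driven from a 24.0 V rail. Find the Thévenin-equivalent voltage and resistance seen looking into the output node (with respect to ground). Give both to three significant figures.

V_th is the open-circuit tap voltage: 24.0 × 11.8/(5.28 + 11.8) = 16.6 V.
With the supply zeroed, R_A and R_B appear in parallel from the tap: R_th = R_A‖R_B = (5.28 × 11.8)/17.08 = 3.65 kΩ.

V_th = 16.6 V, R_th = 3.65 kΩ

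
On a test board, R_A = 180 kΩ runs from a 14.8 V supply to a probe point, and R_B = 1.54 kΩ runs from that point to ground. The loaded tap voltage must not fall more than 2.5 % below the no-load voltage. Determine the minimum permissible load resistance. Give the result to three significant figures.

R_L(min) ≈ 59.6 kΩ

Output resistance R_th = R_A‖R_B = (180 × 1.54)/181.5 = 1.527 kΩ.
The fractional drop is R_th/(R_th + R_L); requiring this ≤ 0.0250 gives R_L ≥ R_th(1/0.0250 − 1) = 1.527 × 39.00 = 59.6 kΩ.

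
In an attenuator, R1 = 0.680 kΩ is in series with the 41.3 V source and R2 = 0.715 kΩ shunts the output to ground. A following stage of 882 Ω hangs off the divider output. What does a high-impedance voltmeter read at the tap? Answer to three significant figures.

V_out ≈ 15.2 V

The load sits in parallel with R2: R2‖R_L = (715 × 882) / (715 + 882) = 394.9 Ω.
V_out = 41.3 × 394.9 / (680 + 394.9) = 41.3 × 394.9/1075 = 15.2 V.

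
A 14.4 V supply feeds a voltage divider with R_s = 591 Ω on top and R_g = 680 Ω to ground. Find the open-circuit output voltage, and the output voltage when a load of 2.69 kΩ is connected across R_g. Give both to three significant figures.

Open-circuit: V = 14.4 × 680/(591 + 680) = 7.70 V.
With the load, R_g becomes R_g‖R_L = 542.8 Ω, so V = 14.4 × 542.8/1134 = 6.89 V.

Unloaded: 7.70 V; loaded: 6.89 V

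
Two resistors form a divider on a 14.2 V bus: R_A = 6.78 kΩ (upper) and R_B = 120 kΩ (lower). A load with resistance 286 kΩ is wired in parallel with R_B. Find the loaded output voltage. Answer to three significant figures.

V_out ≈ 13.1 V

The load sits in parallel with R_B: R_B‖R_L = (120 × 286) / (120 + 286) = 84.53 kΩ.
V_out = 14.2 × 84.53 / (6.78 + 84.53) = 14.2 × 84.53/91.31 = 13.1 V.
(Unloaded it would have been 13.4 V.)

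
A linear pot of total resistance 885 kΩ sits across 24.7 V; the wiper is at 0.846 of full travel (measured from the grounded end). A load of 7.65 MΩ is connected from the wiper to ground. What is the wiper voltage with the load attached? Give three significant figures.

The wiper splits the pot into (1−α)R = 136.3 kΩ above and αR = 748.7 kΩ below.
Lower section ‖ load = 682.0 kΩ.
V_wiper = 24.7 × 682.0/(136.3 + 682.0) = 20.6 V.

V ≈ 20.6 V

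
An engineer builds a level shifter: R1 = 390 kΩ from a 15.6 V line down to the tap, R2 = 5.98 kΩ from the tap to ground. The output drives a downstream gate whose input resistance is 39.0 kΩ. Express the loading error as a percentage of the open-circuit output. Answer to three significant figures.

13.1 %

The divider's output (Thévenin) resistance is R1‖R2 = 5.890 kΩ.
Fractional drop under load = R_th/(R_th + R_L) = 5.890 / (5.890 + 39.0) = 0.1312.
So the output falls by 13.1 %.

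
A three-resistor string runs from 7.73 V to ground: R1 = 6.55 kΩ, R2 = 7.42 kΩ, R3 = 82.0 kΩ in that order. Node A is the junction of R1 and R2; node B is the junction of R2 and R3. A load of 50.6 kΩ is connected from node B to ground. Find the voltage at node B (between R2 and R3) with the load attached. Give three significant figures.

At node B, R3 is in parallel with the load: R3‖R_L = 31.29 kΩ.
Below node A the resistance is R2 + (R3‖R_L) = 38.71 kΩ, so V_A = 7.73 × 38.71/45.26 = 6.611 V.
Then V_B = V_A × (R3‖R_L)/(R2 + R3‖R_L) = 6.611 × 31.29/38.71 = 5.34 V.

V ≈ 5.34 V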